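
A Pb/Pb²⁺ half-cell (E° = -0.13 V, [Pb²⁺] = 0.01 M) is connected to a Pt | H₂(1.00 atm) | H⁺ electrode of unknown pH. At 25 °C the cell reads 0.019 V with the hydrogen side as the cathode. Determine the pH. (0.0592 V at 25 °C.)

pH = 2.88

E°_cell = 0.13 V and n = 2.
log Q = n(E° − E)/0.0592 = 2×(0.13 − 0.019)/0.0592 = 3.750.
With Q = [Pb²⁺]·P(H₂) / [H⁺]^2, solving for [H⁺] gives log[H⁺] = -2.875, so pH = 2.88.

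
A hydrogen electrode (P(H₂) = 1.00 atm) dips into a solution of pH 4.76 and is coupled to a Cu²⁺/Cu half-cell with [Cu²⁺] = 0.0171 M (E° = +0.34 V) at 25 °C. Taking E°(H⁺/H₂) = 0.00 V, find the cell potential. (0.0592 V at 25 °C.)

The Cu²⁺/Cu couple is the cathode, so E°_cell = 0.34 V; n = 2.
[H⁺] = 10^(−4.76) = 1.7 × 10^-5 M, and Q = [H⁺]^2 / ([Cu²⁺]·P(H₂)) = 1.77 × 10^-8.
E = E° − (0.0592/2) log Q = 0.34 − (0.0592/2)(-7.753) = 0.569 V.

0.57 V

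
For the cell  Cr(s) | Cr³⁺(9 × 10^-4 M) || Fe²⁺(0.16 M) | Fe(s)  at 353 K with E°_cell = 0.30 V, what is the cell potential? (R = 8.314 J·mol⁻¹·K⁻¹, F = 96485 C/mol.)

Balancing electrons gives n = 6; the reaction quotient is Q = [Cr³⁺]^2/[Fe²⁺]^3 = 1.98 × 10^-4.
E = E° − (RT/nF) ln Q = 0.30 − (8.314×353)/(6×96485) × (-8.528) = 0.300 + 0.043 = 0.343 V.

0.343 V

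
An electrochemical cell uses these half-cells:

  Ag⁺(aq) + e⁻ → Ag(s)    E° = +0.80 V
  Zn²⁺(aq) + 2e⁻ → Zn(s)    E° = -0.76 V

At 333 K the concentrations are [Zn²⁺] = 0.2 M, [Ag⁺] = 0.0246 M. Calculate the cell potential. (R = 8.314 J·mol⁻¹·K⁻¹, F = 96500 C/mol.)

The Ag⁺/Ag couple has the higher reduction potential and acts as the cathode, so E°_cell = +0.80 − (-0.76) = 1.56 V.
Balancing electrons gives n = 2; the reaction quotient is Q = [Zn²⁺]/[Ag⁺]^2 = 330.
E = E° − (RT/nF) ln Q = 1.56 − (8.314×333)/(2×96500) × (5.801) = 1.560 − 0.083 = 1.477 V.

1.48 V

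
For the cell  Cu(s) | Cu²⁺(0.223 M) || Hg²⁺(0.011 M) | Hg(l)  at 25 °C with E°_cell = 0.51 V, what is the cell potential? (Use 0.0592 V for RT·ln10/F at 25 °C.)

0.471 V

Balancing electrons gives n = 2; the reaction quotient is Q = [Cu²⁺]/[Hg²⁺] = 20.3.
At 25 °C, E = E° − (0.0592/n) log Q = 0.51 − (0.0592/2)(1.307) = 0.510 − 0.039 = 0.471 V.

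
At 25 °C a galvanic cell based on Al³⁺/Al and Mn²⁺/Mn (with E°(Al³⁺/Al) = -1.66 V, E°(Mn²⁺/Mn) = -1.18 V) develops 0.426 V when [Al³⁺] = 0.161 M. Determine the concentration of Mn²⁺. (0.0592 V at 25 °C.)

From the Nernst equation, log Q = n(E° − E)/0.0592 = 6(0.48 − 0.426)/0.0592 = 5.473, so Q = 2.97 × 10^5.
With Q = [Al³⁺]^2/[Mn²⁺]^3 and the known concentrations, [Mn²⁺]^3 in the denominator gives [Mn²⁺] = 0.0044 M.

0.0044 M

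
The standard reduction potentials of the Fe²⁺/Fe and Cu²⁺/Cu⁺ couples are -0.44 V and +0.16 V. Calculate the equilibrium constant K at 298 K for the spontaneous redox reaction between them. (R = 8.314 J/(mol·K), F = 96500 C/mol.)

2 × 10^20

E°_cell = +0.16 − (-0.44) = 0.60 V, with n = 2 electrons transferred.
At equilibrium E = 0, so the Nernst equation gives ln K = nFE°/RT = (2)(96500)(0.60)/((8.314)(298)) = 46.74.
K = e^46.74 = 2 × 10^20.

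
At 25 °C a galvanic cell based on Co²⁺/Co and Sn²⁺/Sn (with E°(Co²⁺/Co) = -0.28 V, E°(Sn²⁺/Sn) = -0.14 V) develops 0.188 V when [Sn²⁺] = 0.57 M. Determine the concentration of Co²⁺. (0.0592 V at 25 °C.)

From the Nernst equation, log Q = n(E° − E)/0.0592 = 2(0.14 − 0.188)/0.0592 = -1.622, so Q = 0.0239.
With Q = [Co²⁺]/[Sn²⁺] and the known concentrations, [Co²⁺] in the numerator gives [Co²⁺] = 0.014 M.

0.014 M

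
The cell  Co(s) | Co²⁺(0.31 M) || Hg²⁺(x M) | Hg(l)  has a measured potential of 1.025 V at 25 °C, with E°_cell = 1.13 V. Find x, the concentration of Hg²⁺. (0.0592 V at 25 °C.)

8.8 × 10^-5 M

From the Nernst equation, log Q = n(E° − E)/0.0592 = 2(1.13 − 1.025)/0.0592 = 3.547, so Q = 3530.
With Q = [Co²⁺]/[Hg²⁺] and the known concentrations, [Hg²⁺] in the denominator gives [Hg²⁺] = 8.8 × 10^-5 M.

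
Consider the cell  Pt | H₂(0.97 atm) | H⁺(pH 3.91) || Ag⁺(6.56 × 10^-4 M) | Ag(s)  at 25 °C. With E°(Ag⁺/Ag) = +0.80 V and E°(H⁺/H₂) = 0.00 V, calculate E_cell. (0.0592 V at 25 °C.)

0.84 V

The Ag⁺/Ag couple is the cathode, so E°_cell = 0.80 V; n = 2.
[H⁺] = 10^(−3.91) = 1.2 × 10^-4 M, and Q = [H⁺]^2 / ([Ag⁺]^2·P(H₂)) = 0.0363.
E = E° − (0.0592/2) log Q = 0.80 − (0.0592/2)(-1.441) = 0.843 V.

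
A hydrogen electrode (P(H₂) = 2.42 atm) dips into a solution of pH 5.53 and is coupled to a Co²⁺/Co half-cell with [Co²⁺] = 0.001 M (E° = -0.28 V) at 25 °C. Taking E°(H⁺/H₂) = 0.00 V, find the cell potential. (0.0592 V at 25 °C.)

0.030 V

The hydrogen couple is the cathode, so E°_cell = 0.28 V; n = 2.
[H⁺] = 10^(−5.53) = 3 × 10^-6 M, and Q = [Co²⁺]·P(H₂) / [H⁺]^2 = 2.78 × 10^8.
E = E° − (0.0592/2) log Q = 0.28 − (0.0592/2)(8.444) = 0.030 V.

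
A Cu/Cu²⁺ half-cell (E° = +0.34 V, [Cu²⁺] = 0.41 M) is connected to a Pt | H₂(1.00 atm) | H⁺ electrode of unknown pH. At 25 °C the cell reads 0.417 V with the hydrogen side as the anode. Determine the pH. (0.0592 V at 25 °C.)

E°_cell = 0.34 V and n = 2.
log Q = n(E° − E)/0.0592 = 2×(0.34 − 0.417)/0.0592 = -2.601.
With Q = [H⁺]^2 / ([Cu²⁺]·P(H₂)), solving for [H⁺] gives log[H⁺] = -1.494, so pH = 1.49.

pH = 1.49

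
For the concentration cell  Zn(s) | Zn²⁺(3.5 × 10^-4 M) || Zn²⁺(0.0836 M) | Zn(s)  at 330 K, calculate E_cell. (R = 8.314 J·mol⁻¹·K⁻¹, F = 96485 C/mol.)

0.078 V

Both half-cells are Zn²⁺/Zn, so E°_cell = 0. The concentrated side is the cathode; the cell reaction moves Zn²⁺ from high to low concentration with n = 2.
Q = [Zn²⁺]_dilute/[Zn²⁺]_conc = 3.5 × 10^-4/0.0836 = 0.00419.
E = 0 − (RT/nF) ln Q = −((8.314×330)/(2×96485))(-5.476) = 0.0779 V.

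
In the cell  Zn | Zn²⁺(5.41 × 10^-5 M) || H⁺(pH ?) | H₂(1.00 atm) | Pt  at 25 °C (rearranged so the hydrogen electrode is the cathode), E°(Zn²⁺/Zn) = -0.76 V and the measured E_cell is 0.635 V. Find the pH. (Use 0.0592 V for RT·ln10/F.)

pH = 4.24

E°_cell = 0.76 V and n = 2.
log Q = n(E° − E)/0.0592 = 2×(0.76 − 0.635)/0.0592 = 4.223.
With Q = [Zn²⁺]·P(H₂) / [H⁺]^2, solving for [H⁺] gives log[H⁺] = -4.245, so pH = 4.24.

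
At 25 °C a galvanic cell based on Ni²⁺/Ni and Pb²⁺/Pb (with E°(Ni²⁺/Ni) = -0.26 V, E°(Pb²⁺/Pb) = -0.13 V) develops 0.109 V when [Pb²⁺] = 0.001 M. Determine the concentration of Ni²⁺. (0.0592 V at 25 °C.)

0.0051 M

From the Nernst equation, log Q = n(E° − E)/0.0592 = 2(0.13 − 0.109)/0.0592 = 0.709, so Q = 5.12.
With Q = [Ni²⁺]/[Pb²⁺] and the known concentrations, [Ni²⁺] in the numerator gives [Ni²⁺] = 0.0051 M.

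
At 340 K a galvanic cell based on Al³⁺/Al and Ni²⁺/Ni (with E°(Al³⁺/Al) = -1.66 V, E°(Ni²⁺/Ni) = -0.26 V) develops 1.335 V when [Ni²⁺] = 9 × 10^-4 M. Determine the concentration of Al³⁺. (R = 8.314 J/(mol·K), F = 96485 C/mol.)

From the Nernst equation, ln Q = nF(E° − E)/RT = 6×96485×(1.40 − 1.335)/(8.314×340) = 13.312, so Q = 6.04 × 10^5.
With Q = [Al³⁺]^2/[Ni²⁺]^3 and the known concentrations, [Al³⁺]^2 in the numerator gives [Al³⁺] = 0.021 M.

0.021 M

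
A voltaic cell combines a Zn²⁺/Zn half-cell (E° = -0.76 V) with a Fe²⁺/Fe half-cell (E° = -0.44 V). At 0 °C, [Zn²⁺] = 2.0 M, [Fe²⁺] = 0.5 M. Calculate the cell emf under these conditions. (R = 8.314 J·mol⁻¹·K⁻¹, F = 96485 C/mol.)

The Fe²⁺/Fe couple has the higher reduction potential and acts as the cathode, so E°_cell = -0.44 − (-0.76) = 0.32 V.
Balancing electrons gives n = 2; the reaction quotient is Q = [Zn²⁺]/[Fe²⁺] = 4.00.
E = E° − (RT/nF) ln Q = 0.32 − (8.314×273)/(2×96485) × (1.386) = 0.320 − 0.016 = 0.304 V.

0.304 V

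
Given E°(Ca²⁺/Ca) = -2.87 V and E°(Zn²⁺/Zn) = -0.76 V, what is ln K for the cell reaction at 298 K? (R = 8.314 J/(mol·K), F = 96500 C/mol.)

ln K = 164.4

E°_cell = -0.76 − (-2.87) = 2.11 V, with n = 2 electrons transferred.
At equilibrium E = 0, so the Nernst equation gives ln K = nFE°/RT = (2)(96500)(2.11)/((8.314)(298)) = 164.37.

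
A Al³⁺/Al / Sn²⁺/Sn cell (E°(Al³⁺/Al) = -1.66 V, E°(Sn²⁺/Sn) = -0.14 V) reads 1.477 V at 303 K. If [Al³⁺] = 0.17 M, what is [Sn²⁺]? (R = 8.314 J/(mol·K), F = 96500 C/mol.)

0.011 M

From the Nernst equation, ln Q = nF(E° − E)/RT = 6×96500×(1.52 − 1.477)/(8.314×303) = 9.883, so Q = 1.96 × 10^4.
With Q = [Al³⁺]^2/[Sn²⁺]^3 and the known concentrations, [Sn²⁺]^3 in the denominator gives [Sn²⁺] = 0.011 M.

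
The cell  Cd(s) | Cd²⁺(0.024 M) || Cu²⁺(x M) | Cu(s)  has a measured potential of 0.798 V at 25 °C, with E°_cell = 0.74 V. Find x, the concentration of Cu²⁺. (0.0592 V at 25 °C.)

2.2 M

From the Nernst equation, log Q = n(E° − E)/0.0592 = 2(0.74 − 0.798)/0.0592 = -1.959, so Q = 0.0110.
With Q = [Cd²⁺]/[Cu²⁺] and the known concentrations, [Cu²⁺] in the denominator gives [Cu²⁺] = 2.2 M.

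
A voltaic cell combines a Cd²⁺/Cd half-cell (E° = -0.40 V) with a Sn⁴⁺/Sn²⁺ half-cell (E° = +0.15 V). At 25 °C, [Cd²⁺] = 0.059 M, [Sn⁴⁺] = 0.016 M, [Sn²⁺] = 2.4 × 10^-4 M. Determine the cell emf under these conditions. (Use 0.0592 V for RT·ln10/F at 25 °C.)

The Sn⁴⁺/Sn²⁺ couple has the higher reduction potential and acts as the cathode, so E°_cell = +0.15 − (-0.40) = 0.55 V.
Balancing electrons gives n = 2; the reaction quotient is Q = [Cd²⁺]·[Sn²⁺]/[Sn⁴⁺] = 8.85 × 10^-4.
At 25 °C, E = E° − (0.0592/n) log Q = 0.55 − (0.0592/2)(-3.053) = 0.550 + 0.090 = 0.640 V.

0.640 V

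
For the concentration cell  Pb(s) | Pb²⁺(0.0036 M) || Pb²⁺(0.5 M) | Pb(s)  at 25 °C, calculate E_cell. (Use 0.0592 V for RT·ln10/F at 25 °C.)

0.063 V

Both half-cells are Pb²⁺/Pb, so E°_cell = 0. The concentrated side is the cathode; the cell reaction moves Pb²⁺ from high to low concentration with n = 2.
Q = [Pb²⁺]_dilute/[Pb²⁺]_conc = 0.0036/0.5 = 0.00720.
E = 0 − (0.0592/2) log Q = −(0.0592/2)(-2.143) = 0.0634 V.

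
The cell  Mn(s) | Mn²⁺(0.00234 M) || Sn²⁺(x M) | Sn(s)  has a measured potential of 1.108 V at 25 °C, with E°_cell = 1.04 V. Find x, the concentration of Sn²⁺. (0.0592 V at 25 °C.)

0.46 M

From the Nernst equation, log Q = n(E° − E)/0.0592 = 2(1.04 − 1.108)/0.0592 = -2.297, so Q = 0.00504.
With Q = [Mn²⁺]/[Sn²⁺] and the known concentrations, [Sn²⁺] in the denominator gives [Sn²⁺] = 0.46 M.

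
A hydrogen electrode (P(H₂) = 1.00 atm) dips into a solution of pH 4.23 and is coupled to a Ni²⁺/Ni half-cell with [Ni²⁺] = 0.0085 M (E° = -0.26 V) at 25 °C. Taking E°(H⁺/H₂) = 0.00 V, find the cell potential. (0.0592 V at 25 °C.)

0.071 V

The hydrogen couple is the cathode, so E°_cell = 0.26 V; n = 2.
[H⁺] = 10^(−4.23) = 5.9 × 10^-5 M, and Q = [Ni²⁺]·P(H₂) / [H⁺]^2 = 2.45 × 10^6.
E = E° − (0.0592/2) log Q = 0.26 − (0.0592/2)(6.389) = 0.071 V.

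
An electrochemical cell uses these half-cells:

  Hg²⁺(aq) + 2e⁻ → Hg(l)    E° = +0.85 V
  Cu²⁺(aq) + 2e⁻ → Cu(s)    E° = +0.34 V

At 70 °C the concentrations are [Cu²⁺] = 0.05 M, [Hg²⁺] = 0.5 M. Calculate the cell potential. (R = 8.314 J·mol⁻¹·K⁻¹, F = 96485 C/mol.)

0.544 V

The Hg²⁺/Hg couple has the higher reduction potential and acts as the cathode, so E°_cell = +0.85 − (+0.34) = 0.51 V.
Balancing electrons gives n = 2; the reaction quotient is Q = [Cu²⁺]/[Hg²⁺] = 0.100.
E = E° − (RT/nF) ln Q = 0.51 − (8.314×343)/(2×96485) × (-2.303) = 0.510 + 0.034 = 0.544 V.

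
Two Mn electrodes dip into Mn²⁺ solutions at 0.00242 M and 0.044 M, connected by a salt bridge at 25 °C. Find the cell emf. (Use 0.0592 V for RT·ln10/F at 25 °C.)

0.037 V

Both half-cells are Mn²⁺/Mn, so E°_cell = 0. The concentrated side is the cathode; the cell reaction moves Mn²⁺ from high to low concentration with n = 2.
Q = [Mn²⁺]_dilute/[Mn²⁺]_conc = 0.00242/0.044 = 0.0550.
E = 0 − (0.0592/2) log Q = −(0.0592/2)(-1.260) = 0.0373 V.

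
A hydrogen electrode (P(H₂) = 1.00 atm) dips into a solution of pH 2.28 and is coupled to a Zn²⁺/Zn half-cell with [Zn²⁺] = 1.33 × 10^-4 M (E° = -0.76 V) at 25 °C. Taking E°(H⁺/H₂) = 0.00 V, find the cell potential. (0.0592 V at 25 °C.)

0.74 V

The hydrogen couple is the cathode, so E°_cell = 0.76 V; n = 2.
[H⁺] = 10^(−2.28) = 0.0052 M, and Q = [Zn²⁺]·P(H₂) / [H⁺]^2 = 4.83.
E = E° − (0.0592/2) log Q = 0.76 − (0.0592/2)(0.684) = 0.740 V.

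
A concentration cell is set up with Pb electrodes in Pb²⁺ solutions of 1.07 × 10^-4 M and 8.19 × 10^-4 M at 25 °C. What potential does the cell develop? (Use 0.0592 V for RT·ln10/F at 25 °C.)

0.026 V

Both half-cells are Pb²⁺/Pb, so E°_cell = 0. The concentrated side is the cathode; the cell reaction moves Pb²⁺ from high to low concentration with n = 2.
Q = [Pb²⁺]_dilute/[Pb²⁺]_conc = 1.07 × 10^-4/8.19 × 10^-4 = 0.131.
E = 0 − (0.0592/2) log Q = −(0.0592/2)(-0.884) = 0.0262 V.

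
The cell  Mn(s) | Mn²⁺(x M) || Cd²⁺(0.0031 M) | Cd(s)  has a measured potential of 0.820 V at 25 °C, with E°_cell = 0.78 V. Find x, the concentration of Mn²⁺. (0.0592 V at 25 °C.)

From the Nernst equation, log Q = n(E° − E)/0.0592 = 2(0.78 − 0.820)/0.0592 = -1.351, so Q = 0.0445.
With Q = [Mn²⁺]/[Cd²⁺] and the known concentrations, [Mn²⁺] in the numerator gives [Mn²⁺] = 1.4 × 10^-4 M.

1.4 × 10^-4 M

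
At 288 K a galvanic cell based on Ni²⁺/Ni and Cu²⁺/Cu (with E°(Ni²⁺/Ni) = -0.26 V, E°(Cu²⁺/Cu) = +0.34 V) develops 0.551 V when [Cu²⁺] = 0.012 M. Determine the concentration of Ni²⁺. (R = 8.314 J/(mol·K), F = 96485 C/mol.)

From the Nernst equation, ln Q = nF(E° − E)/RT = 2×96485×(0.60 − 0.551)/(8.314×288) = 3.949, so Q = 51.9.
With Q = [Ni²⁺]/[Cu²⁺] and the known concentrations, [Ni²⁺] in the numerator gives [Ni²⁺] = 0.62 M.

0.62 M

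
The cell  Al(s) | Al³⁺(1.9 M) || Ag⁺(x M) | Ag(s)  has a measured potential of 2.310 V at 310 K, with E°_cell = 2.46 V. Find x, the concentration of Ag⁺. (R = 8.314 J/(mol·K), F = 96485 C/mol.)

0.0045 M

From the Nernst equation, ln Q = nF(E° − E)/RT = 3×96485×(2.46 − 2.310)/(8.314×310) = 16.846, so Q = 2.07 × 10^7.
With Q = [Al³⁺]/[Ag⁺]^3 and the known concentrations, [Ag⁺]^3 in the denominator gives [Ag⁺] = 0.0045 M.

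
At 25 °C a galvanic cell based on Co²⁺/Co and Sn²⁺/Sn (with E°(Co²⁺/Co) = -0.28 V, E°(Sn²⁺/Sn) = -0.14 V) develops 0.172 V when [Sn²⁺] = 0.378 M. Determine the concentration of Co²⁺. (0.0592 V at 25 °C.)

From the Nernst equation, log Q = n(E° − E)/0.0592 = 2(0.14 − 0.172)/0.0592 = -1.081, so Q = 0.0830.
With Q = [Co²⁺]/[Sn²⁺] and the known concentrations, [Co²⁺] in the numerator gives [Co²⁺] = 0.031 M.

0.031 M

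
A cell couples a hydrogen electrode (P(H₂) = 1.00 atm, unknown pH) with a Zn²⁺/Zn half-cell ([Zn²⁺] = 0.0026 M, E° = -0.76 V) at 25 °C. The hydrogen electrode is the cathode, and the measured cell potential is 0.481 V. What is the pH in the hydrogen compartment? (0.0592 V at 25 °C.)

pH = 6.01

E°_cell = 0.76 V and n = 2.
log Q = n(E° − E)/0.0592 = 2×(0.76 − 0.481)/0.0592 = 9.426.
With Q = [Zn²⁺]·P(H₂) / [H⁺]^2, solving for [H⁺] gives log[H⁺] = -6.005, so pH = 6.01.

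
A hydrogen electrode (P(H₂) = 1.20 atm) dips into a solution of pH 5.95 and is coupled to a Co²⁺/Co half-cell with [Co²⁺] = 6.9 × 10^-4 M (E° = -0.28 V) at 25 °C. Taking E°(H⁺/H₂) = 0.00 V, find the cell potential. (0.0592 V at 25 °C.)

0.019 V

The hydrogen couple is the cathode, so E°_cell = 0.28 V; n = 2.
[H⁺] = 10^(−5.95) = 1.1 × 10^-6 M, and Q = [Co²⁺]·P(H₂) / [H⁺]^2 = 6.58 × 10^8.
E = E° − (0.0592/2) log Q = 0.28 − (0.0592/2)(8.818) = 0.019 V.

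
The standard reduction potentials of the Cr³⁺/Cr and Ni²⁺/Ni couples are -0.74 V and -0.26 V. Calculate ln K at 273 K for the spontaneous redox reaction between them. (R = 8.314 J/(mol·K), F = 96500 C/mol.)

ln K = 122.4

E°_cell = -0.26 − (-0.74) = 0.48 V, with n = 6 electrons transferred.
At equilibrium E = 0, so the Nernst equation gives ln K = nFE°/RT = (6)(96500)(0.48)/((8.314)(273)) = 122.45.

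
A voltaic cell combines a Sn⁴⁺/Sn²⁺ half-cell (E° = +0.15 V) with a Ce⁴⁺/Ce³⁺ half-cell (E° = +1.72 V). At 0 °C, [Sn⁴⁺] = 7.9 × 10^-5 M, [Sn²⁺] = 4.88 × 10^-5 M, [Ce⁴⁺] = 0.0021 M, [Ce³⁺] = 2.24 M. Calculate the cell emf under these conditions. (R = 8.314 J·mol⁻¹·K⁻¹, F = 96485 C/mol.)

1.40 V

The Ce⁴⁺/Ce³⁺ couple has the higher reduction potential and acts as the cathode, so E°_cell = +1.72 − (+0.15) = 1.57 V.
Balancing electrons gives n = 2; the reaction quotient is Q = [Sn⁴⁺]·[Ce³⁺]^2/([Sn²⁺]·[Ce⁴⁺]^2) = 1.84 × 10^6.
E = E° − (RT/nF) ln Q = 1.57 − (8.314×273)/(2×96485) × (14.426) = 1.570 − 0.170 = 1.400 V.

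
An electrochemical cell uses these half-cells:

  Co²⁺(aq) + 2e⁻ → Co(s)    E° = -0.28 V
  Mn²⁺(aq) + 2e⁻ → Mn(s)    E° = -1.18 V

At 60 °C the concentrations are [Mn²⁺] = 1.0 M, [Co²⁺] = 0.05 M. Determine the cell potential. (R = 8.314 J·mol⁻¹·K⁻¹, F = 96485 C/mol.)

0.857 V

The Co²⁺/Co couple has the higher reduction potential and acts as the cathode, so E°_cell = -0.28 − (-1.18) = 0.90 V.
Balancing electrons gives n = 2; the reaction quotient is Q = [Mn²⁺]/[Co²⁺] = 20.0.
E = E° − (RT/nF) ln Q = 0.90 − (8.314×333)/(2×96485) × (2.996) = 0.900 − 0.043 = 0.857 V.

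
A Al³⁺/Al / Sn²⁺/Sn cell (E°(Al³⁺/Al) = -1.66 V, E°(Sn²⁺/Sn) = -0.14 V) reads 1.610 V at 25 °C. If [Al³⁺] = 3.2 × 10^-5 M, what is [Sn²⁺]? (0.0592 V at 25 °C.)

From the Nernst equation, log Q = n(E° − E)/0.0592 = 6(1.52 − 1.610)/0.0592 = -9.122, so Q = 7.56 × 10^-10.
With Q = [Al³⁺]^2/[Sn²⁺]^3 and the known concentrations, [Sn²⁺]^3 in the denominator gives [Sn²⁺] = 1.1 M.

1.1 M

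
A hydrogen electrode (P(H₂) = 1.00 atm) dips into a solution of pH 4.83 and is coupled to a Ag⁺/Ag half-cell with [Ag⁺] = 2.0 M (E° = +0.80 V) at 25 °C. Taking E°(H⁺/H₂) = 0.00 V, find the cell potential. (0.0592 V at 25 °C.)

1.10 V

The Ag⁺/Ag couple is the cathode, so E°_cell = 0.80 V; n = 2.
[H⁺] = 10^(−4.83) = 1.5 × 10^-5 M, and Q = [H⁺]^2 / ([Ag⁺]^2·P(H₂)) = 5.47 × 10^-11.
E = E° − (0.0592/2) log Q = 0.80 − (0.0592/2)(-10.262) = 1.104 V.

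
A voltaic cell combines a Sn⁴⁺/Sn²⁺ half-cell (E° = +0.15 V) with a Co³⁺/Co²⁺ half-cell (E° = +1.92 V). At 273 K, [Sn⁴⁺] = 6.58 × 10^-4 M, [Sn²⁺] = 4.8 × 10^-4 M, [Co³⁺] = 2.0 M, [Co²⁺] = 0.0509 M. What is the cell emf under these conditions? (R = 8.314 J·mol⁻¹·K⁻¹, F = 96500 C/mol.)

The Co³⁺/Co²⁺ couple has the higher reduction potential and acts as the cathode, so E°_cell = +1.92 − (+0.15) = 1.77 V.
Balancing electrons gives n = 2; the reaction quotient is Q = [Sn⁴⁺]·[Co²⁺]^2/([Sn²⁺]·[Co³⁺]^2) = 8.88 × 10^-4.
E = E° − (RT/nF) ln Q = 1.77 − (8.314×273)/(2×96500) × (-7.027) = 1.770 + 0.083 = 1.853 V.

1.85 V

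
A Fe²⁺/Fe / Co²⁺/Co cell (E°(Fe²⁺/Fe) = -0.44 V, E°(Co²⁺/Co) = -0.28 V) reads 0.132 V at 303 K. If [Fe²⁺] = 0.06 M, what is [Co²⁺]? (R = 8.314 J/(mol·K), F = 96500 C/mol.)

0.007 M

From the Nernst equation, ln Q = nF(E° − E)/RT = 2×96500×(0.16 − 0.132)/(8.314×303) = 2.145, so Q = 8.54.
With Q = [Fe²⁺]/[Co²⁺] and the known concentrations, [Co²⁺] in the denominator gives [Co²⁺] = 0.007 M.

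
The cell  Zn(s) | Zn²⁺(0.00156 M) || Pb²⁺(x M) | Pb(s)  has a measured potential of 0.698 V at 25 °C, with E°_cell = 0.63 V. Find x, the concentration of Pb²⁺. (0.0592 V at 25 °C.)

From the Nernst equation, log Q = n(E° − E)/0.0592 = 2(0.63 − 0.698)/0.0592 = -2.297, so Q = 0.00504.
With Q = [Zn²⁺]/[Pb²⁺] and the known concentrations, [Pb²⁺] in the denominator gives [Pb²⁺] = 0.31 M.

0.31 M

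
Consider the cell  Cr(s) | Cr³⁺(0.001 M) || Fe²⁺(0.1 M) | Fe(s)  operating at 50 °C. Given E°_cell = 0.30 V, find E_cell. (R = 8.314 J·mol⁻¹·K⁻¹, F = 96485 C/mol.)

Balancing electrons gives n = 6; the reaction quotient is Q = [Cr³⁺]^2/[Fe²⁺]^3 = 0.00100.
E = E° − (RT/nF) ln Q = 0.30 − (8.314×323)/(6×96485) × (-6.908) = 0.300 + 0.032 = 0.332 V.

0.332 V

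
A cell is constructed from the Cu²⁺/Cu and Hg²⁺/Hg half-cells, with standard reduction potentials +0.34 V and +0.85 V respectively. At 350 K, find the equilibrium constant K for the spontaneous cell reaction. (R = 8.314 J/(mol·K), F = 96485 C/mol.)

4.9 × 10^14

E°_cell = +0.85 − (+0.34) = 0.51 V, with n = 2 electrons transferred.
At equilibrium E = 0, so the Nernst equation gives ln K = nFE°/RT = (2)(96485)(0.51)/((8.314)(350)) = 33.82.
K = e^33.82 = 4.9 × 10^14.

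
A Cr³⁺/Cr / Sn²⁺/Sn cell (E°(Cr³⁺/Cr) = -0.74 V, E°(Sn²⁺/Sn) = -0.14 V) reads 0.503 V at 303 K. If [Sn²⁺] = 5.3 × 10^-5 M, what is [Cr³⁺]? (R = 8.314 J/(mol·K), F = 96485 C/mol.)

From the Nernst equation, ln Q = nF(E° − E)/RT = 6×96485×(0.60 − 0.503)/(8.314×303) = 22.291, so Q = 4.8 × 10^9.
With Q = [Cr³⁺]^2/[Sn²⁺]^3 and the known concentrations, [Cr³⁺]^2 in the numerator gives [Cr³⁺] = 0.027 M.

0.027 M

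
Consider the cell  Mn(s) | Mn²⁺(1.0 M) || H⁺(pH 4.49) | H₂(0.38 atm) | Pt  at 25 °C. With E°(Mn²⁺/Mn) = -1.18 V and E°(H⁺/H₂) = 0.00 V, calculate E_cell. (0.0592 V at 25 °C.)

0.93 V

The hydrogen couple is the cathode, so E°_cell = 1.18 V; n = 2.
[H⁺] = 10^(−4.49) = 3.2 × 10^-5 M, and Q = [Mn²⁺]·P(H₂) / [H⁺]^2 = 3.63 × 10^8.
E = E° − (0.0592/2) log Q = 1.18 − (0.0592/2)(8.560) = 0.927 V.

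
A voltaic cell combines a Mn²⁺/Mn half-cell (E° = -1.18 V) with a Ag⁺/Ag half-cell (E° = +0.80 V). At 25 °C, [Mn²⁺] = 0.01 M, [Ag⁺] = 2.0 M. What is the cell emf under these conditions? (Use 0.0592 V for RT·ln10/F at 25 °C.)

The Ag⁺/Ag couple has the higher reduction potential and acts as the cathode, so E°_cell = +0.80 − (-1.18) = 1.98 V.
Balancing electrons gives n = 2; the reaction quotient is Q = [Mn²⁺]/[Ag⁺]^2 = 0.00250.
At 25 °C, E = E° − (0.0592/n) log Q = 1.98 − (0.0592/2)(-2.602) = 1.980 + 0.077 = 2.057 V.

2.06 V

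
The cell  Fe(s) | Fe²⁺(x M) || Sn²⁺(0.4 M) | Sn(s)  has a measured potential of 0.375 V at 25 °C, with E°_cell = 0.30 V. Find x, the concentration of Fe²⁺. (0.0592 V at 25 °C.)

0.0012 M

From the Nernst equation, log Q = n(E° − E)/0.0592 = 2(0.30 − 0.375)/0.0592 = -2.534, so Q = 0.00293.
With Q = [Fe²⁺]/[Sn²⁺] and the known concentrations, [Fe²⁺] in the numerator gives [Fe²⁺] = 0.0012 M.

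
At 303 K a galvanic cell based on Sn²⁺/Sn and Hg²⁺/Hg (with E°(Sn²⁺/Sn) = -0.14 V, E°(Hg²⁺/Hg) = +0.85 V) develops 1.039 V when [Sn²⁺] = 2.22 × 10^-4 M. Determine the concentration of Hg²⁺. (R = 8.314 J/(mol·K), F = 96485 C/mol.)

From the Nernst equation, ln Q = nF(E° − E)/RT = 2×96485×(0.99 − 1.039)/(8.314×303) = -3.753, so Q = 0.0234.
With Q = [Sn²⁺]/[Hg²⁺] and the known concentrations, [Hg²⁺] in the denominator gives [Hg²⁺] = 0.0095 M.

0.0095 M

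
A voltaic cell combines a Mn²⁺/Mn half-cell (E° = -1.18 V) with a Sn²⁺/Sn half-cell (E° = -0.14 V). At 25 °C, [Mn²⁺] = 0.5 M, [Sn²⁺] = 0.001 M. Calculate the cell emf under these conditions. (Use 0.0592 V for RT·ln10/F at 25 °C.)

The Sn²⁺/Sn couple has the higher reduction potential and acts as the cathode, so E°_cell = -0.14 − (-1.18) = 1.04 V.
Balancing electrons gives n = 2; the reaction quotient is Q = [Mn²⁺]/[Sn²⁺] = 500.
At 25 °C, E = E° − (0.0592/n) log Q = 1.04 − (0.0592/2)(2.699) = 1.040 − 0.080 = 0.960 V.

0.960 V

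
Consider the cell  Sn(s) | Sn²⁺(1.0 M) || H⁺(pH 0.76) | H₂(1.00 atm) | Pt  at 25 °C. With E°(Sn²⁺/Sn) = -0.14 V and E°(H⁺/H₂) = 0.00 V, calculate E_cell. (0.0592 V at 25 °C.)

0.095 V

The hydrogen couple is the cathode, so E°_cell = 0.14 V; n = 2.
[H⁺] = 10^(−0.76) = 0.17 M, and Q = [Sn²⁺]·P(H₂) / [H⁺]^2 = 33.1.
E = E° − (0.0592/2) log Q = 0.14 − (0.0592/2)(1.520) = 0.095 V.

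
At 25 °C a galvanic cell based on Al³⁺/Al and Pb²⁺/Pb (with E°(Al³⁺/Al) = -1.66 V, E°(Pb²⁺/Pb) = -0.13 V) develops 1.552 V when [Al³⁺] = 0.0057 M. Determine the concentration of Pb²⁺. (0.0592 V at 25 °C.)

From the Nernst equation, log Q = n(E° − E)/0.0592 = 6(1.53 − 1.552)/0.0592 = -2.230, so Q = 0.00589.
With Q = [Al³⁺]^2/[Pb²⁺]^3 and the known concentrations, [Pb²⁺]^3 in the denominator gives [Pb²⁺] = 0.18 M.

0.18 M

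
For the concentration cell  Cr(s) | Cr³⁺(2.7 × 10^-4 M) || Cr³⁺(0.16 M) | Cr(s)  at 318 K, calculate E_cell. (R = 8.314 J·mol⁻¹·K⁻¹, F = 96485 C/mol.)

0.058 V

Both half-cells are Cr³⁺/Cr, so E°_cell = 0. The concentrated side is the cathode; the cell reaction moves Cr³⁺ from high to low concentration with n = 3.
Q = [Cr³⁺]_dilute/[Cr³⁺]_conc = 2.7 × 10^-4/0.16 = 0.00169.
E = 0 − (RT/nF) ln Q = −((8.314×318)/(3×96485))(-6.385) = 0.0583 V.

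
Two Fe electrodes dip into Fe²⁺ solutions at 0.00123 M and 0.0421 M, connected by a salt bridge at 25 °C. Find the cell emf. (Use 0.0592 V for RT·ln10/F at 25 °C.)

Both half-cells are Fe²⁺/Fe, so E°_cell = 0. The concentrated side is the cathode; the cell reaction moves Fe²⁺ from high to low concentration with n = 2.
Q = [Fe²⁺]_dilute/[Fe²⁺]_conc = 0.00123/0.0421 = 0.0292.
E = 0 − (0.0592/2) log Q = −(0.0592/2)(-1.534) = 0.0454 V.

0.045 V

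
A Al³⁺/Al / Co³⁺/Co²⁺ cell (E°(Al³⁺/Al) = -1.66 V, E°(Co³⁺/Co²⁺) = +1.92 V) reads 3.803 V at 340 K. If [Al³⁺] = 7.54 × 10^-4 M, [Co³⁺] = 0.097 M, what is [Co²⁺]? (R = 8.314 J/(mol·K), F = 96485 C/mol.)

From the Nernst equation, ln Q = nF(E° − E)/RT = 3×96485×(3.58 − 3.803)/(8.314×340) = -22.835, so Q = 1.21 × 10^-10.
With Q = [Al³⁺]·[Co²⁺]^3/[Co³⁺]^3 and the known concentrations, [Co²⁺]^3 in the numerator gives [Co²⁺] = 5.3 × 10^-4 M.

5.3 × 10^-4 M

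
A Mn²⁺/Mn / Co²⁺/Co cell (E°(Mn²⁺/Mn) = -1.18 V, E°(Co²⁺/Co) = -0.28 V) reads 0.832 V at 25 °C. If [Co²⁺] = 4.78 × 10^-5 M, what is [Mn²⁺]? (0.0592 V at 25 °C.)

0.0095 M

From the Nernst equation, log Q = n(E° − E)/0.0592 = 2(0.90 − 0.832)/0.0592 = 2.297, so Q = 198.
With Q = [Mn²⁺]/[Co²⁺] and the known concentrations, [Mn²⁺] in the numerator gives [Mn²⁺] = 0.0095 M.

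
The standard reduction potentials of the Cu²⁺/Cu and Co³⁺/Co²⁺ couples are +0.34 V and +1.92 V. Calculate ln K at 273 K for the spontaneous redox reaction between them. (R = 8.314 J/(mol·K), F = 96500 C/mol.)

E°_cell = +1.92 − (+0.34) = 1.58 V, with n = 2 electrons transferred.
At equilibrium E = 0, so the Nernst equation gives ln K = nFE°/RT = (2)(96500)(1.58)/((8.314)(273)) = 134.35.

ln K = 134.4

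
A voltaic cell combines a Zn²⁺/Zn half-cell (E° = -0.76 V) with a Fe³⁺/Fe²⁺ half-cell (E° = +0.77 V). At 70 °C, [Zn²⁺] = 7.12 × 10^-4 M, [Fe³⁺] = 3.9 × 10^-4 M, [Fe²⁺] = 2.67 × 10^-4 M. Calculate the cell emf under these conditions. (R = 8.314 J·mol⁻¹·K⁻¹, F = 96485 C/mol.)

The Fe³⁺/Fe²⁺ couple has the higher reduction potential and acts as the cathode, so E°_cell = +0.77 − (-0.76) = 1.53 V.
Balancing electrons gives n = 2; the reaction quotient is Q = [Zn²⁺]·[Fe²⁺]^2/[Fe³⁺]^2 = 3.34 × 10^-4.
E = E° − (RT/nF) ln Q = 1.53 − (8.314×343)/(2×96485) × (-8.005) = 1.530 + 0.118 = 1.648 V.

1.65 V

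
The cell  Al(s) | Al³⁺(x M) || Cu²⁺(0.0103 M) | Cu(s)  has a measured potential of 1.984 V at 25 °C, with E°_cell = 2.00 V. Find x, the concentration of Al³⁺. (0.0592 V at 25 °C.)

From the Nernst equation, log Q = n(E° − E)/0.0592 = 6(2.00 − 1.984)/0.0592 = 1.622, so Q = 41.8.
With Q = [Al³⁺]^2/[Cu²⁺]^3 and the known concentrations, [Al³⁺]^2 in the numerator gives [Al³⁺] = 0.0068 M.

0.0068 M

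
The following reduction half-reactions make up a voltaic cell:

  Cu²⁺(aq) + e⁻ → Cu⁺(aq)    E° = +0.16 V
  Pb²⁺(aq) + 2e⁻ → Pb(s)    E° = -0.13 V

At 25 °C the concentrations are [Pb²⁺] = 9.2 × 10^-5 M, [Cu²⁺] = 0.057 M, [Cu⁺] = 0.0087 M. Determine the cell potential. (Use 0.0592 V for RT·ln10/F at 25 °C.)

The Cu²⁺/Cu⁺ couple has the higher reduction potential and acts as the cathode, so E°_cell = +0.16 − (-0.13) = 0.29 V.
Balancing electrons gives n = 2; the reaction quotient is Q = [Pb²⁺]·[Cu⁺]^2/[Cu²⁺]^2 = 2.14 × 10^-6.
At 25 °C, E = E° − (0.0592/n) log Q = 0.29 − (0.0592/2)(-5.669) = 0.290 + 0.168 = 0.458 V.

0.458 V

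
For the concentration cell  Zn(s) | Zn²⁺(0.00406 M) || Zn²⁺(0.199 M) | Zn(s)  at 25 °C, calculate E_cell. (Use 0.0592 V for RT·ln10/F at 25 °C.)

0.050 V

Both half-cells are Zn²⁺/Zn, so E°_cell = 0. The concentrated side is the cathode; the cell reaction moves Zn²⁺ from high to low concentration with n = 2.
Q = [Zn²⁺]_dilute/[Zn²⁺]_conc = 0.00406/0.199 = 0.0204.
E = 0 − (0.0592/2) log Q = −(0.0592/2)(-1.690) = 0.0500 V.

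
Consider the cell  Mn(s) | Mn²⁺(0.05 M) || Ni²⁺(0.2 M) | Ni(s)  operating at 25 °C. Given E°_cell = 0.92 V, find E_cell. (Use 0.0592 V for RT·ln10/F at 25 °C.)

0.938 V

Balancing electrons gives n = 2; the reaction quotient is Q = [Mn²⁺]/[Ni²⁺] = 0.250.
At 25 °C, E = E° − (0.0592/n) log Q = 0.92 − (0.0592/2)(-0.602) = 0.920 + 0.018 = 0.938 V.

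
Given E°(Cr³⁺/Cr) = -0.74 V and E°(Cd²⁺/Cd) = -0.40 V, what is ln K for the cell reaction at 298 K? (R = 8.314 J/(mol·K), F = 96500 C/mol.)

E°_cell = -0.40 − (-0.74) = 0.34 V, with n = 6 electrons transferred.
At equilibrium E = 0, so the Nernst equation gives ln K = nFE°/RT = (6)(96500)(0.34)/((8.314)(298)) = 79.46.

ln K = 79.5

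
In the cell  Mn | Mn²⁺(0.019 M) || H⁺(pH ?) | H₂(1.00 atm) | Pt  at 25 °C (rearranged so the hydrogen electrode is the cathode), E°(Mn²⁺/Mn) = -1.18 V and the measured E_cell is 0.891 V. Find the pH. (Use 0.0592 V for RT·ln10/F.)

E°_cell = 1.18 V and n = 2.
log Q = n(E° − E)/0.0592 = 2×(1.18 − 0.891)/0.0592 = 9.764.
With Q = [Mn²⁺]·P(H₂) / [H⁺]^2, solving for [H⁺] gives log[H⁺] = -5.742, so pH = 5.74.

pH = 5.74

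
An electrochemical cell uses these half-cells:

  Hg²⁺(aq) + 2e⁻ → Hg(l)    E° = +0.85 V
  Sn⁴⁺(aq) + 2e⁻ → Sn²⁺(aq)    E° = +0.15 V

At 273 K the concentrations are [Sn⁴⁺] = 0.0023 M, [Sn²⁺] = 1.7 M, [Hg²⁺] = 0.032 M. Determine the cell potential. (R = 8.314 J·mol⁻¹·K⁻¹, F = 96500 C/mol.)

The Hg²⁺/Hg couple has the higher reduction potential and acts as the cathode, so E°_cell = +0.85 − (+0.15) = 0.70 V.
Balancing electrons gives n = 2; the reaction quotient is Q = [Sn⁴⁺]/([Sn²⁺]·[Hg²⁺]) = 0.0423.
E = E° − (RT/nF) ln Q = 0.70 − (8.314×273)/(2×96500) × (-3.163) = 0.700 + 0.037 = 0.737 V.

0.737 V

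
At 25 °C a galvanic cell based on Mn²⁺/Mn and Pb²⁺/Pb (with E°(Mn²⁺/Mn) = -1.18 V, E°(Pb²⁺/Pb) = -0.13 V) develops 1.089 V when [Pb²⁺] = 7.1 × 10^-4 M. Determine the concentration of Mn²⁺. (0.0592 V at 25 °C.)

3.4 × 10^-5 M

From the Nernst equation, log Q = n(E° − E)/0.0592 = 2(1.05 − 1.089)/0.0592 = -1.318, so Q = 0.0481.
With Q = [Mn²⁺]/[Pb²⁺] and the known concentrations, [Mn²⁺] in the numerator gives [Mn²⁺] = 3.4 × 10^-5 M.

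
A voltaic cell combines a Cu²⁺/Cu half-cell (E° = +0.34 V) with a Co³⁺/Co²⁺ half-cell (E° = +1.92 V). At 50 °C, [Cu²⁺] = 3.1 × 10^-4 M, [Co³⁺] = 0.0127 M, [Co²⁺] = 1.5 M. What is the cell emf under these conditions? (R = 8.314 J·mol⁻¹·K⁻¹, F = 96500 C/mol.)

1.56 V

The Co³⁺/Co²⁺ couple has the higher reduction potential and acts as the cathode, so E°_cell = +1.92 − (+0.34) = 1.58 V.
Balancing electrons gives n = 2; the reaction quotient is Q = [Cu²⁺]·[Co²⁺]^2/[Co³⁺]^2 = 4.32.
E = E° − (RT/nF) ln Q = 1.58 − (8.314×323)/(2×96500) × (1.464) = 1.580 − 0.020 = 1.560 V.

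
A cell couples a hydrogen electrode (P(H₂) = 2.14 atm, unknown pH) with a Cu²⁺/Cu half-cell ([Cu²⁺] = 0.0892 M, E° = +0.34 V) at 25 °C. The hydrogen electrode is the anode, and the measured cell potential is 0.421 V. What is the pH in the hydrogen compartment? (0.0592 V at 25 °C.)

E°_cell = 0.34 V and n = 2.
log Q = n(E° − E)/0.0592 = 2×(0.34 − 0.421)/0.0592 = -2.736.
With Q = [H⁺]^2 / ([Cu²⁺]·P(H₂)), solving for [H⁺] gives log[H⁺] = -1.728, so pH = 1.73.

pH = 1.73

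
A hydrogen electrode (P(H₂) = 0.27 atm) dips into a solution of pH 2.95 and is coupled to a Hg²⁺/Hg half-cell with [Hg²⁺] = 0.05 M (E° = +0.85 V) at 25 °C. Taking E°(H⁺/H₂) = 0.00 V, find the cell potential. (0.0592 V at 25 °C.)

The Hg²⁺/Hg couple is the cathode, so E°_cell = 0.85 V; n = 2.
[H⁺] = 10^(−2.95) = 0.0011 M, and Q = [H⁺]^2 / ([Hg²⁺]·P(H₂)) = 9.33 × 10^-5.
E = E° − (0.0592/2) log Q = 0.85 − (0.0592/2)(-4.030) = 0.969 V.

0.97 V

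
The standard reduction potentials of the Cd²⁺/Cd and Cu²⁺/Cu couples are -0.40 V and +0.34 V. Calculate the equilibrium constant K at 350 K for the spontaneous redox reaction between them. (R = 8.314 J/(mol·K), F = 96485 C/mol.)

2.1 × 10^21

E°_cell = +0.34 − (-0.40) = 0.74 V, with n = 2 electrons transferred.
At equilibrium E = 0, so the Nernst equation gives ln K = nFE°/RT = (2)(96485)(0.74)/((8.314)(350)) = 49.07.
K = e^49.07 = 2.1 × 10^21.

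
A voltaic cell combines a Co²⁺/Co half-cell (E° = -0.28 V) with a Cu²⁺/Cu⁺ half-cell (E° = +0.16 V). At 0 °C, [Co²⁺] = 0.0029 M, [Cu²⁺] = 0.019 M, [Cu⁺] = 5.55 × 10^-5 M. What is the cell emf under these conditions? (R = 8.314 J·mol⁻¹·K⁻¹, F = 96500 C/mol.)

The Cu²⁺/Cu⁺ couple has the higher reduction potential and acts as the cathode, so E°_cell = +0.16 − (-0.28) = 0.44 V.
Balancing electrons gives n = 2; the reaction quotient is Q = [Co²⁺]·[Cu⁺]^2/[Cu²⁺]^2 = 2.47 × 10^-8.
E = E° − (RT/nF) ln Q = 0.44 − (8.314×273)/(2×96500) × (-17.515) = 0.440 + 0.206 = 0.646 V.

0.646 V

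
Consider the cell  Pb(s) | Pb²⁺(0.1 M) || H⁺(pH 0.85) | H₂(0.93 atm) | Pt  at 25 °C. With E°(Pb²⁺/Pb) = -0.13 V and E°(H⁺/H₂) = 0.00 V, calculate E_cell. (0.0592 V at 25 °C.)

The hydrogen couple is the cathode, so E°_cell = 0.13 V; n = 2.
[H⁺] = 10^(−0.85) = 0.14 M, and Q = [Pb²⁺]·P(H₂) / [H⁺]^2 = 4.66.
E = E° − (0.0592/2) log Q = 0.13 − (0.0592/2)(0.668) = 0.110 V.

0.11 V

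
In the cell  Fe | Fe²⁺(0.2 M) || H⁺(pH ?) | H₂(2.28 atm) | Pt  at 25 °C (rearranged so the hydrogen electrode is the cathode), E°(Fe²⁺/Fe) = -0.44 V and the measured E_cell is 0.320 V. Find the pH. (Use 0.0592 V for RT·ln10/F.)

pH = 2.20

E°_cell = 0.44 V and n = 2.
log Q = n(E° − E)/0.0592 = 2×(0.44 − 0.320)/0.0592 = 4.054.
With Q = [Fe²⁺]·P(H₂) / [H⁺]^2, solving for [H⁺] gives log[H⁺] = -2.198, so pH = 2.20.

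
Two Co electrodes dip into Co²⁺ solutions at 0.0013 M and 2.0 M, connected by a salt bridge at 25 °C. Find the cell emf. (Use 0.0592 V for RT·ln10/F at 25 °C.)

Both half-cells are Co²⁺/Co, so E°_cell = 0. The concentrated side is the cathode; the cell reaction moves Co²⁺ from high to low concentration with n = 2.
Q = [Co²⁺]_dilute/[Co²⁺]_conc = 0.0013/2.0 = 6.5 × 10^-4.
E = 0 − (0.0592/2) log Q = −(0.0592/2)(-3.187) = 0.0943 V.

0.094 V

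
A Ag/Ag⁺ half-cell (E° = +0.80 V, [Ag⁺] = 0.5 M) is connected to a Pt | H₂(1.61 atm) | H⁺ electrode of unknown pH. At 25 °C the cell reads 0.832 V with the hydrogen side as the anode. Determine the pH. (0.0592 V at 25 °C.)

pH = 0.74

E°_cell = 0.80 V and n = 2.
log Q = n(E° − E)/0.0592 = 2×(0.80 − 0.832)/0.0592 = -1.081.
With Q = [H⁺]^2 / ([Ag⁺]^2·P(H₂)), solving for [H⁺] gives log[H⁺] = -0.738, so pH = 0.74.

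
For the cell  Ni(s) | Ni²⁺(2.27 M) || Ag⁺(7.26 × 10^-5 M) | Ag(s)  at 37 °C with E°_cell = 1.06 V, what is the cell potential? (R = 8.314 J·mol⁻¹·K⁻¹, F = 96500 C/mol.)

Balancing electrons gives n = 2; the reaction quotient is Q = [Ni²⁺]/[Ag⁺]^2 = 4.31 × 10^8.
E = E° − (RT/nF) ln Q = 1.06 − (8.314×310)/(2×96500) × (19.881) = 1.060 − 0.265 = 0.795 V.

0.795 V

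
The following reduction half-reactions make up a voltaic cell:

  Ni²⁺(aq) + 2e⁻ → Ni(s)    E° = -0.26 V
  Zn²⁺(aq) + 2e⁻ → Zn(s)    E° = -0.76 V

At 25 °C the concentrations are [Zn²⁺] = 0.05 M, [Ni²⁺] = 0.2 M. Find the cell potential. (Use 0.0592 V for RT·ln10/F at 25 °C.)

0.518 V

The Ni²⁺/Ni couple has the higher reduction potential and acts as the cathode, so E°_cell = -0.26 − (-0.76) = 0.50 V.
Balancing electrons gives n = 2; the reaction quotient is Q = [Zn²⁺]/[Ni²⁺] = 0.250.
At 25 °C, E = E° − (0.0592/n) log Q = 0.50 − (0.0592/2)(-0.602) = 0.500 + 0.018 = 0.518 V.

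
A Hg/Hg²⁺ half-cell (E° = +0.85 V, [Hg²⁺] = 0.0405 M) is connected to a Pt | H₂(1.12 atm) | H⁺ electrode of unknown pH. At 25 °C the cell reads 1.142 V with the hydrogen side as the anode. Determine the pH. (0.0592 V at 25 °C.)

E°_cell = 0.85 V and n = 2.
log Q = n(E° − E)/0.0592 = 2×(0.85 − 1.142)/0.0592 = -9.865.
With Q = [H⁺]^2 / ([Hg²⁺]·P(H₂)), solving for [H⁺] gives log[H⁺] = -5.604, so pH = 5.60.

pH = 5.60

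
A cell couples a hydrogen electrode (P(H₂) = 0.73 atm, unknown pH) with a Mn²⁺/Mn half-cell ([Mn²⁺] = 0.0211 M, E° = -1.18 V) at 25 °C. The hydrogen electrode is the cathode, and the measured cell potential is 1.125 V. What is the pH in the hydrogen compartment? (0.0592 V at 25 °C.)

pH = 1.84

E°_cell = 1.18 V and n = 2.
log Q = n(E° − E)/0.0592 = 2×(1.18 − 1.125)/0.0592 = 1.858.
With Q = [Mn²⁺]·P(H₂) / [H⁺]^2, solving for [H⁺] gives log[H⁺] = -1.835, so pH = 1.84.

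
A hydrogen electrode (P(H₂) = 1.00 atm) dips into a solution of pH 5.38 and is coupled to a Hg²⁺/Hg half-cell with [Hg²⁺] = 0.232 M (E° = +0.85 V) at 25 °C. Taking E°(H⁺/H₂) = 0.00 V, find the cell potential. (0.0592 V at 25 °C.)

1.15 V

The Hg²⁺/Hg couple is the cathode, so E°_cell = 0.85 V; n = 2.
[H⁺] = 10^(−5.38) = 4.2 × 10^-6 M, and Q = [H⁺]^2 / ([Hg²⁺]·P(H₂)) = 7.49 × 10^-11.
E = E° − (0.0592/2) log Q = 0.85 − (0.0592/2)(-10.125) = 1.150 V.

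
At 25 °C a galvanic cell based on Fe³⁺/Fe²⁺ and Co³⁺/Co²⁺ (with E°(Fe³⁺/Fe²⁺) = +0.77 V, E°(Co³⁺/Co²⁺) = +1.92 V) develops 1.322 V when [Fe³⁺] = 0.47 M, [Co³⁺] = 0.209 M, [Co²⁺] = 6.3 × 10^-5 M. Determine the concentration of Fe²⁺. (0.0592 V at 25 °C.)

From the Nernst equation, log Q = n(E° − E)/0.0592 = 1(1.15 − 1.322)/0.0592 = -2.905, so Q = 0.00124.
With Q = [Fe³⁺]·[Co²⁺]/([Fe²⁺]·[Co³⁺]) and the known concentrations, [Fe²⁺] in the denominator gives [Fe²⁺] = 0.11 M.

0.11 M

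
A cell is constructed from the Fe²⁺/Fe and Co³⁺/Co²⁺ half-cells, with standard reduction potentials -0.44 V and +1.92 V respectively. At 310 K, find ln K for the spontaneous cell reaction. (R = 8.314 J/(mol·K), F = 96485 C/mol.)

ln K = 176.7

E°_cell = +1.92 − (-0.44) = 2.36 V, with n = 2 electrons transferred.
At equilibrium E = 0, so the Nernst equation gives ln K = nFE°/RT = (2)(96485)(2.36)/((8.314)(310)) = 176.70.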